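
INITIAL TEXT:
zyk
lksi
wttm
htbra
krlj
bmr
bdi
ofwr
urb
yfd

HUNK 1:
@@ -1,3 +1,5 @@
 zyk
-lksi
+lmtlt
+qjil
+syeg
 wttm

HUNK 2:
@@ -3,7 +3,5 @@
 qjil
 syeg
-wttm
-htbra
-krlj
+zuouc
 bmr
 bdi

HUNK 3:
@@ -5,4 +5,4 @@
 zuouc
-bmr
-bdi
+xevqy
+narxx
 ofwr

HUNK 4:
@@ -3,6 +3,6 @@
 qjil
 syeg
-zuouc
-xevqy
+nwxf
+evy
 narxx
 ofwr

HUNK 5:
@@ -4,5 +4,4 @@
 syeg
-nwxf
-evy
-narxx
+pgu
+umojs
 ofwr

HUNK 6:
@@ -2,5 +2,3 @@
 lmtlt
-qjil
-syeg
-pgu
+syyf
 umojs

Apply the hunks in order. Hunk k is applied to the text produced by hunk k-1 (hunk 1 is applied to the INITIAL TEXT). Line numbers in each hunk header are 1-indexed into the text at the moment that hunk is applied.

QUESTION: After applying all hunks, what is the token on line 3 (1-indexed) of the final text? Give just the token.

Hunk 1: at line 1 remove [lksi] add [lmtlt,qjil,syeg] -> 12 lines: zyk lmtlt qjil syeg wttm htbra krlj bmr bdi ofwr urb yfd
Hunk 2: at line 3 remove [wttm,htbra,krlj] add [zuouc] -> 10 lines: zyk lmtlt qjil syeg zuouc bmr bdi ofwr urb yfd
Hunk 3: at line 5 remove [bmr,bdi] add [xevqy,narxx] -> 10 lines: zyk lmtlt qjil syeg zuouc xevqy narxx ofwr urb yfd
Hunk 4: at line 3 remove [zuouc,xevqy] add [nwxf,evy] -> 10 lines: zyk lmtlt qjil syeg nwxf evy narxx ofwr urb yfd
Hunk 5: at line 4 remove [nwxf,evy,narxx] add [pgu,umojs] -> 9 lines: zyk lmtlt qjil syeg pgu umojs ofwr urb yfd
Hunk 6: at line 2 remove [qjil,syeg,pgu] add [syyf] -> 7 lines: zyk lmtlt syyf umojs ofwr urb yfd
Final line 3: syyf

Answer: syyf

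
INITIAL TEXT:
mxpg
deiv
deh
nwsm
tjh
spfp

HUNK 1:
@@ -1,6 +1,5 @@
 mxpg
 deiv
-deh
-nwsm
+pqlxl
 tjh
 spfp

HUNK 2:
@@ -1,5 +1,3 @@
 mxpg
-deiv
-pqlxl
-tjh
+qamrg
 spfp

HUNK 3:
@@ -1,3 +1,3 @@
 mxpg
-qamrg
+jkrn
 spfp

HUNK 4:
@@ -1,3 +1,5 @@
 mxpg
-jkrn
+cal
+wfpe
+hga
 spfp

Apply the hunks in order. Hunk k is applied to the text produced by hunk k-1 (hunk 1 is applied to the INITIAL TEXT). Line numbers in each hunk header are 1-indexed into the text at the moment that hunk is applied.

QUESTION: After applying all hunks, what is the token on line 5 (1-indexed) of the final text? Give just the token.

Answer: spfp

Derivation:
Hunk 1: at line 1 remove [deh,nwsm] add [pqlxl] -> 5 lines: mxpg deiv pqlxl tjh spfp
Hunk 2: at line 1 remove [deiv,pqlxl,tjh] add [qamrg] -> 3 lines: mxpg qamrg spfp
Hunk 3: at line 1 remove [qamrg] add [jkrn] -> 3 lines: mxpg jkrn spfp
Hunk 4: at line 1 remove [jkrn] add [cal,wfpe,hga] -> 5 lines: mxpg cal wfpe hga spfp
Final line 5: spfp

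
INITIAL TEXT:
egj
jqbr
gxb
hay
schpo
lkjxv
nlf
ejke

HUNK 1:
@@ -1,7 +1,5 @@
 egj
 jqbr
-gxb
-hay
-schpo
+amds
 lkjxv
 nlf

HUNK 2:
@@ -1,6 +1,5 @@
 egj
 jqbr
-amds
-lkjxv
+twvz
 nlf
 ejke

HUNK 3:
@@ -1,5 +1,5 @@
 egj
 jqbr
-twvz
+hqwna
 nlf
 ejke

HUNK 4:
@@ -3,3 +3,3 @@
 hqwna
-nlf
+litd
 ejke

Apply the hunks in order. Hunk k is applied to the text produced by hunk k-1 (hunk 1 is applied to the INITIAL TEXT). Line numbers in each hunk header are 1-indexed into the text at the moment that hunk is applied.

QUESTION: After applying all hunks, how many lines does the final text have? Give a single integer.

Hunk 1: at line 1 remove [gxb,hay,schpo] add [amds] -> 6 lines: egj jqbr amds lkjxv nlf ejke
Hunk 2: at line 1 remove [amds,lkjxv] add [twvz] -> 5 lines: egj jqbr twvz nlf ejke
Hunk 3: at line 1 remove [twvz] add [hqwna] -> 5 lines: egj jqbr hqwna nlf ejke
Hunk 4: at line 3 remove [nlf] add [litd] -> 5 lines: egj jqbr hqwna litd ejke
Final line count: 5

Answer: 5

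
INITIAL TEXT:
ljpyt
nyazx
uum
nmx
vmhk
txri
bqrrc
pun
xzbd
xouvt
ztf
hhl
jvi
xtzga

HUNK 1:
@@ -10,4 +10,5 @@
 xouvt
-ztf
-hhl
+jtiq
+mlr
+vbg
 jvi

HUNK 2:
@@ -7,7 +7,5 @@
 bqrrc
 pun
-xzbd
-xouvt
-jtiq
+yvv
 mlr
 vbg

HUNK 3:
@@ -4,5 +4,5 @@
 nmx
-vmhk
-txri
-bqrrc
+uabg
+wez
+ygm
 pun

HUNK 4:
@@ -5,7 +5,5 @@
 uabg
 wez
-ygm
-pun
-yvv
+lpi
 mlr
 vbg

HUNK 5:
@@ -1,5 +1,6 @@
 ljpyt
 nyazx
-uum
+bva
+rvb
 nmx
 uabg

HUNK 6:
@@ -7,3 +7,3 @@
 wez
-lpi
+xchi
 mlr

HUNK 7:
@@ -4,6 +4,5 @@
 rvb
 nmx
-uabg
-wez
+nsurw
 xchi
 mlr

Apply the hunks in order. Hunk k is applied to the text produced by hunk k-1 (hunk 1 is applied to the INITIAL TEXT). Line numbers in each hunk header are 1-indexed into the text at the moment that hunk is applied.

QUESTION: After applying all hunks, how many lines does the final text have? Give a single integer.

Answer: 11

Derivation:
Hunk 1: at line 10 remove [ztf,hhl] add [jtiq,mlr,vbg] -> 15 lines: ljpyt nyazx uum nmx vmhk txri bqrrc pun xzbd xouvt jtiq mlr vbg jvi xtzga
Hunk 2: at line 7 remove [xzbd,xouvt,jtiq] add [yvv] -> 13 lines: ljpyt nyazx uum nmx vmhk txri bqrrc pun yvv mlr vbg jvi xtzga
Hunk 3: at line 4 remove [vmhk,txri,bqrrc] add [uabg,wez,ygm] -> 13 lines: ljpyt nyazx uum nmx uabg wez ygm pun yvv mlr vbg jvi xtzga
Hunk 4: at line 5 remove [ygm,pun,yvv] add [lpi] -> 11 lines: ljpyt nyazx uum nmx uabg wez lpi mlr vbg jvi xtzga
Hunk 5: at line 1 remove [uum] add [bva,rvb] -> 12 lines: ljpyt nyazx bva rvb nmx uabg wez lpi mlr vbg jvi xtzga
Hunk 6: at line 7 remove [lpi] add [xchi] -> 12 lines: ljpyt nyazx bva rvb nmx uabg wez xchi mlr vbg jvi xtzga
Hunk 7: at line 4 remove [uabg,wez] add [nsurw] -> 11 lines: ljpyt nyazx bva rvb nmx nsurw xchi mlr vbg jvi xtzga
Final line count: 11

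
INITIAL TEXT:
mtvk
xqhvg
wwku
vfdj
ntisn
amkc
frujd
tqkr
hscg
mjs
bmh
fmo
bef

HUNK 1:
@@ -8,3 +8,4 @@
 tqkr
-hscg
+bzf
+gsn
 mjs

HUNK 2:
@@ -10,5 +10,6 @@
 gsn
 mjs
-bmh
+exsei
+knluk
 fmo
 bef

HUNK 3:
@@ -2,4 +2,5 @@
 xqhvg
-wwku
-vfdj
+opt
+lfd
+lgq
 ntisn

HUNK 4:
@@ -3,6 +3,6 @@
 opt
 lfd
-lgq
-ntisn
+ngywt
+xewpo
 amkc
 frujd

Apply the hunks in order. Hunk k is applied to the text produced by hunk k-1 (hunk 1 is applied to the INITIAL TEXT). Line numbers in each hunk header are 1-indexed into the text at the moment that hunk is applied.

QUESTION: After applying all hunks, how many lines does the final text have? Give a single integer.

Answer: 16

Derivation:
Hunk 1: at line 8 remove [hscg] add [bzf,gsn] -> 14 lines: mtvk xqhvg wwku vfdj ntisn amkc frujd tqkr bzf gsn mjs bmh fmo bef
Hunk 2: at line 10 remove [bmh] add [exsei,knluk] -> 15 lines: mtvk xqhvg wwku vfdj ntisn amkc frujd tqkr bzf gsn mjs exsei knluk fmo bef
Hunk 3: at line 2 remove [wwku,vfdj] add [opt,lfd,lgq] -> 16 lines: mtvk xqhvg opt lfd lgq ntisn amkc frujd tqkr bzf gsn mjs exsei knluk fmo bef
Hunk 4: at line 3 remove [lgq,ntisn] add [ngywt,xewpo] -> 16 lines: mtvk xqhvg opt lfd ngywt xewpo amkc frujd tqkr bzf gsn mjs exsei knluk fmo bef
Final line count: 16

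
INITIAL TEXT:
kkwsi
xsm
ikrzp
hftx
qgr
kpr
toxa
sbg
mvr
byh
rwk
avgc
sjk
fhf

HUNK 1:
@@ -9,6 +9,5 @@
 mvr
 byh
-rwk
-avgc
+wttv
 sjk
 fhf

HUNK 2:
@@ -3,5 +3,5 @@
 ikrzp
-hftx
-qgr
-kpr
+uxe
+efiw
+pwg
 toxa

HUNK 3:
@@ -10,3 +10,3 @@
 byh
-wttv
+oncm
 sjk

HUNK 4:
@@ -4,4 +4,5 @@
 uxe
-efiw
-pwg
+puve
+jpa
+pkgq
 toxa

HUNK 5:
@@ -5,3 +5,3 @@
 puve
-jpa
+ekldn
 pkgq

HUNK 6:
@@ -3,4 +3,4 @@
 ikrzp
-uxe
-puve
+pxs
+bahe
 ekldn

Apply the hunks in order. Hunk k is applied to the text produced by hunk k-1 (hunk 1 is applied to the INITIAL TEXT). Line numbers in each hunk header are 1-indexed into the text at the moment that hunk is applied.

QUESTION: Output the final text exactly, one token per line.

Answer: kkwsi
xsm
ikrzp
pxs
bahe
ekldn
pkgq
toxa
sbg
mvr
byh
oncm
sjk
fhf

Derivation:
Hunk 1: at line 9 remove [rwk,avgc] add [wttv] -> 13 lines: kkwsi xsm ikrzp hftx qgr kpr toxa sbg mvr byh wttv sjk fhf
Hunk 2: at line 3 remove [hftx,qgr,kpr] add [uxe,efiw,pwg] -> 13 lines: kkwsi xsm ikrzp uxe efiw pwg toxa sbg mvr byh wttv sjk fhf
Hunk 3: at line 10 remove [wttv] add [oncm] -> 13 lines: kkwsi xsm ikrzp uxe efiw pwg toxa sbg mvr byh oncm sjk fhf
Hunk 4: at line 4 remove [efiw,pwg] add [puve,jpa,pkgq] -> 14 lines: kkwsi xsm ikrzp uxe puve jpa pkgq toxa sbg mvr byh oncm sjk fhf
Hunk 5: at line 5 remove [jpa] add [ekldn] -> 14 lines: kkwsi xsm ikrzp uxe puve ekldn pkgq toxa sbg mvr byh oncm sjk fhf
Hunk 6: at line 3 remove [uxe,puve] add [pxs,bahe] -> 14 lines: kkwsi xsm ikrzp pxs bahe ekldn pkgq toxa sbg mvr byh oncm sjk fhf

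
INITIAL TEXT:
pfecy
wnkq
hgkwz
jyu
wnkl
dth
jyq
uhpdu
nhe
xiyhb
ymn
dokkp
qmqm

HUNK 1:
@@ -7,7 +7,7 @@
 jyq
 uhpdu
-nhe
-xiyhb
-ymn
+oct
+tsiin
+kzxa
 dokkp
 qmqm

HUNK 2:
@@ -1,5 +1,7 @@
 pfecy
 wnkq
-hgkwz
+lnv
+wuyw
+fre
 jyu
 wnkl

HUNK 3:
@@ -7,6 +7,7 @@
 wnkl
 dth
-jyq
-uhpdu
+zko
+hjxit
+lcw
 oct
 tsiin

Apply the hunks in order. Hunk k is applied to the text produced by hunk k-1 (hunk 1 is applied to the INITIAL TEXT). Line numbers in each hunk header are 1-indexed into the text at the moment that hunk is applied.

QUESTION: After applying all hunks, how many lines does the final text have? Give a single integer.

Hunk 1: at line 7 remove [nhe,xiyhb,ymn] add [oct,tsiin,kzxa] -> 13 lines: pfecy wnkq hgkwz jyu wnkl dth jyq uhpdu oct tsiin kzxa dokkp qmqm
Hunk 2: at line 1 remove [hgkwz] add [lnv,wuyw,fre] -> 15 lines: pfecy wnkq lnv wuyw fre jyu wnkl dth jyq uhpdu oct tsiin kzxa dokkp qmqm
Hunk 3: at line 7 remove [jyq,uhpdu] add [zko,hjxit,lcw] -> 16 lines: pfecy wnkq lnv wuyw fre jyu wnkl dth zko hjxit lcw oct tsiin kzxa dokkp qmqm
Final line count: 16

Answer: 16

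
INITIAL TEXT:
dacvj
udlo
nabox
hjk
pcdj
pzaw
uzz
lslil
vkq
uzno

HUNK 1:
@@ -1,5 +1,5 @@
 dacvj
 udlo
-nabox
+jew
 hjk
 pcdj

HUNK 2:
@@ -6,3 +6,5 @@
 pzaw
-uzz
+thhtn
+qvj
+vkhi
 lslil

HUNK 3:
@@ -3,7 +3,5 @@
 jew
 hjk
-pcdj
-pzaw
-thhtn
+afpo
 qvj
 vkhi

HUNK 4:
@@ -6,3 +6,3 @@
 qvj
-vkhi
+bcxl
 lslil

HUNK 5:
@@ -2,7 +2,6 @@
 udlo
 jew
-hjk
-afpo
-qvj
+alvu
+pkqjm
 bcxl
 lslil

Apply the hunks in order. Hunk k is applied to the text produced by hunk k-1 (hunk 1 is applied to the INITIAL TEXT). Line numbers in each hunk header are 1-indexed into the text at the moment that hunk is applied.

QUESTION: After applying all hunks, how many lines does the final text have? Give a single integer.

Answer: 9

Derivation:
Hunk 1: at line 1 remove [nabox] add [jew] -> 10 lines: dacvj udlo jew hjk pcdj pzaw uzz lslil vkq uzno
Hunk 2: at line 6 remove [uzz] add [thhtn,qvj,vkhi] -> 12 lines: dacvj udlo jew hjk pcdj pzaw thhtn qvj vkhi lslil vkq uzno
Hunk 3: at line 3 remove [pcdj,pzaw,thhtn] add [afpo] -> 10 lines: dacvj udlo jew hjk afpo qvj vkhi lslil vkq uzno
Hunk 4: at line 6 remove [vkhi] add [bcxl] -> 10 lines: dacvj udlo jew hjk afpo qvj bcxl lslil vkq uzno
Hunk 5: at line 2 remove [hjk,afpo,qvj] add [alvu,pkqjm] -> 9 lines: dacvj udlo jew alvu pkqjm bcxl lslil vkq uzno
Final line count: 9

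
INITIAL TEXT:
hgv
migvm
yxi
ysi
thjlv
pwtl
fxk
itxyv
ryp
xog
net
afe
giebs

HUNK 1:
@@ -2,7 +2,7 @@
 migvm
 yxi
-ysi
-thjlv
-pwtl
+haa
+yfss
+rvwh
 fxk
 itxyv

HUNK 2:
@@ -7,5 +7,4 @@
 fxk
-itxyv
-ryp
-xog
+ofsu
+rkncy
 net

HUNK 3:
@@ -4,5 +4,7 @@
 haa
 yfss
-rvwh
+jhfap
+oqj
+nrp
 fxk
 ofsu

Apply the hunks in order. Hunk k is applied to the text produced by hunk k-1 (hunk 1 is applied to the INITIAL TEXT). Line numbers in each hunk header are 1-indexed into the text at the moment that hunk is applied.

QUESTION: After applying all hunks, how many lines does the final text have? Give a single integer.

Hunk 1: at line 2 remove [ysi,thjlv,pwtl] add [haa,yfss,rvwh] -> 13 lines: hgv migvm yxi haa yfss rvwh fxk itxyv ryp xog net afe giebs
Hunk 2: at line 7 remove [itxyv,ryp,xog] add [ofsu,rkncy] -> 12 lines: hgv migvm yxi haa yfss rvwh fxk ofsu rkncy net afe giebs
Hunk 3: at line 4 remove [rvwh] add [jhfap,oqj,nrp] -> 14 lines: hgv migvm yxi haa yfss jhfap oqj nrp fxk ofsu rkncy net afe giebs
Final line count: 14

Answer: 14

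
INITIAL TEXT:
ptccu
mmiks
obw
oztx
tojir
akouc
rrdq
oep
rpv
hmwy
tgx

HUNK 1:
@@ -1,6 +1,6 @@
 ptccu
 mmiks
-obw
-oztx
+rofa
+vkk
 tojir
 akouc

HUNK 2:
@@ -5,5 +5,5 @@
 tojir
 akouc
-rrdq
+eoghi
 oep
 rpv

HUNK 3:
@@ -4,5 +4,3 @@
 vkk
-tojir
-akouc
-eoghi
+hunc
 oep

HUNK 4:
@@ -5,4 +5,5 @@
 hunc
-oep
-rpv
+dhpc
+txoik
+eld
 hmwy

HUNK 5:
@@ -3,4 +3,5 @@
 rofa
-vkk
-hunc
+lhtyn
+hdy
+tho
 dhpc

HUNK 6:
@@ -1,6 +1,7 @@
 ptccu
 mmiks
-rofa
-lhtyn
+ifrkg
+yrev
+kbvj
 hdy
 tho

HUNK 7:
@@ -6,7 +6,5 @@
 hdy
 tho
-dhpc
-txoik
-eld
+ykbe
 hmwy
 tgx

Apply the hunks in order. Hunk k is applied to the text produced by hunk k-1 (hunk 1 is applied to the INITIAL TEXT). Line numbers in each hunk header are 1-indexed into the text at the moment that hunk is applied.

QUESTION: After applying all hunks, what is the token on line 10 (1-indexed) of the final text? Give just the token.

Answer: tgx

Derivation:
Hunk 1: at line 1 remove [obw,oztx] add [rofa,vkk] -> 11 lines: ptccu mmiks rofa vkk tojir akouc rrdq oep rpv hmwy tgx
Hunk 2: at line 5 remove [rrdq] add [eoghi] -> 11 lines: ptccu mmiks rofa vkk tojir akouc eoghi oep rpv hmwy tgx
Hunk 3: at line 4 remove [tojir,akouc,eoghi] add [hunc] -> 9 lines: ptccu mmiks rofa vkk hunc oep rpv hmwy tgx
Hunk 4: at line 5 remove [oep,rpv] add [dhpc,txoik,eld] -> 10 lines: ptccu mmiks rofa vkk hunc dhpc txoik eld hmwy tgx
Hunk 5: at line 3 remove [vkk,hunc] add [lhtyn,hdy,tho] -> 11 lines: ptccu mmiks rofa lhtyn hdy tho dhpc txoik eld hmwy tgx
Hunk 6: at line 1 remove [rofa,lhtyn] add [ifrkg,yrev,kbvj] -> 12 lines: ptccu mmiks ifrkg yrev kbvj hdy tho dhpc txoik eld hmwy tgx
Hunk 7: at line 6 remove [dhpc,txoik,eld] add [ykbe] -> 10 lines: ptccu mmiks ifrkg yrev kbvj hdy tho ykbe hmwy tgx
Final line 10: tgx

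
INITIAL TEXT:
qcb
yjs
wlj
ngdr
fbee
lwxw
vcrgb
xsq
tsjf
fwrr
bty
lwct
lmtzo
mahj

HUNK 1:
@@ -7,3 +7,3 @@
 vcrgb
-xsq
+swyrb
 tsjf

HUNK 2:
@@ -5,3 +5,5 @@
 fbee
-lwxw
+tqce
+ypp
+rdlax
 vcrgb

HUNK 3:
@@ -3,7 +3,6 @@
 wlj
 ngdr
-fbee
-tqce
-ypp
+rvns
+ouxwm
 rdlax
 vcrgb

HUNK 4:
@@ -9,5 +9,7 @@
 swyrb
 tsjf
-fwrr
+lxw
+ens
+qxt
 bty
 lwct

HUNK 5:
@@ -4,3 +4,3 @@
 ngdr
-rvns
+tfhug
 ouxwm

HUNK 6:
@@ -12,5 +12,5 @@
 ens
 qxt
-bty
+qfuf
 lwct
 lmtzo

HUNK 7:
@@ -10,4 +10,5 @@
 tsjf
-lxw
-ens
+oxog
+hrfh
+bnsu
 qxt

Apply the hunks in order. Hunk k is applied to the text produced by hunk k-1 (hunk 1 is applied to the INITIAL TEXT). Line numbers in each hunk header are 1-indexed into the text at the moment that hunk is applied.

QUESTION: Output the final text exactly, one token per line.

Answer: qcb
yjs
wlj
ngdr
tfhug
ouxwm
rdlax
vcrgb
swyrb
tsjf
oxog
hrfh
bnsu
qxt
qfuf
lwct
lmtzo
mahj

Derivation:
Hunk 1: at line 7 remove [xsq] add [swyrb] -> 14 lines: qcb yjs wlj ngdr fbee lwxw vcrgb swyrb tsjf fwrr bty lwct lmtzo mahj
Hunk 2: at line 5 remove [lwxw] add [tqce,ypp,rdlax] -> 16 lines: qcb yjs wlj ngdr fbee tqce ypp rdlax vcrgb swyrb tsjf fwrr bty lwct lmtzo mahj
Hunk 3: at line 3 remove [fbee,tqce,ypp] add [rvns,ouxwm] -> 15 lines: qcb yjs wlj ngdr rvns ouxwm rdlax vcrgb swyrb tsjf fwrr bty lwct lmtzo mahj
Hunk 4: at line 9 remove [fwrr] add [lxw,ens,qxt] -> 17 lines: qcb yjs wlj ngdr rvns ouxwm rdlax vcrgb swyrb tsjf lxw ens qxt bty lwct lmtzo mahj
Hunk 5: at line 4 remove [rvns] add [tfhug] -> 17 lines: qcb yjs wlj ngdr tfhug ouxwm rdlax vcrgb swyrb tsjf lxw ens qxt bty lwct lmtzo mahj
Hunk 6: at line 12 remove [bty] add [qfuf] -> 17 lines: qcb yjs wlj ngdr tfhug ouxwm rdlax vcrgb swyrb tsjf lxw ens qxt qfuf lwct lmtzo mahj
Hunk 7: at line 10 remove [lxw,ens] add [oxog,hrfh,bnsu] -> 18 lines: qcb yjs wlj ngdr tfhug ouxwm rdlax vcrgb swyrb tsjf oxog hrfh bnsu qxt qfuf lwct lmtzo mahj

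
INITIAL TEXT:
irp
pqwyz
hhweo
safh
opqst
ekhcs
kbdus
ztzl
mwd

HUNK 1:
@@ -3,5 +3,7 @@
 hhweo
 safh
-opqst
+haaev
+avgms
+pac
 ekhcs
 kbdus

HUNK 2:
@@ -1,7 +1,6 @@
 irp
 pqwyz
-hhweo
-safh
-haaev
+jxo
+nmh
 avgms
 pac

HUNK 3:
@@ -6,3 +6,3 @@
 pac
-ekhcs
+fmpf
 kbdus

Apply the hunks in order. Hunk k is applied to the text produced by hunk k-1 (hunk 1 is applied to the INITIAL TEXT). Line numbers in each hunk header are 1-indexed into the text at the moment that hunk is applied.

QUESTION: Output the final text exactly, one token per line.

Answer: irp
pqwyz
jxo
nmh
avgms
pac
fmpf
kbdus
ztzl
mwd

Derivation:
Hunk 1: at line 3 remove [opqst] add [haaev,avgms,pac] -> 11 lines: irp pqwyz hhweo safh haaev avgms pac ekhcs kbdus ztzl mwd
Hunk 2: at line 1 remove [hhweo,safh,haaev] add [jxo,nmh] -> 10 lines: irp pqwyz jxo nmh avgms pac ekhcs kbdus ztzl mwd
Hunk 3: at line 6 remove [ekhcs] add [fmpf] -> 10 lines: irp pqwyz jxo nmh avgms pac fmpf kbdus ztzl mwd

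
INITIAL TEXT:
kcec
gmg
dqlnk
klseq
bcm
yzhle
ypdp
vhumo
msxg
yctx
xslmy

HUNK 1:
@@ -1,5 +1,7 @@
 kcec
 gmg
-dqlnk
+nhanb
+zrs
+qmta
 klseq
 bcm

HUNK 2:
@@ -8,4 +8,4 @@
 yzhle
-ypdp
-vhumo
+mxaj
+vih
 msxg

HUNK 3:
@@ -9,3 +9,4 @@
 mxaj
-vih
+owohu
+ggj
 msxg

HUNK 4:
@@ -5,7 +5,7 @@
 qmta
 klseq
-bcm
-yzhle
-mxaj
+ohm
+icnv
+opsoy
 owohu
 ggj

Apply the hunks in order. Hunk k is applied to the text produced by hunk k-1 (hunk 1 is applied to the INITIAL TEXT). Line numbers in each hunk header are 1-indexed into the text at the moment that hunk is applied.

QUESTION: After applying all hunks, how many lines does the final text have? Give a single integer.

Answer: 14

Derivation:
Hunk 1: at line 1 remove [dqlnk] add [nhanb,zrs,qmta] -> 13 lines: kcec gmg nhanb zrs qmta klseq bcm yzhle ypdp vhumo msxg yctx xslmy
Hunk 2: at line 8 remove [ypdp,vhumo] add [mxaj,vih] -> 13 lines: kcec gmg nhanb zrs qmta klseq bcm yzhle mxaj vih msxg yctx xslmy
Hunk 3: at line 9 remove [vih] add [owohu,ggj] -> 14 lines: kcec gmg nhanb zrs qmta klseq bcm yzhle mxaj owohu ggj msxg yctx xslmy
Hunk 4: at line 5 remove [bcm,yzhle,mxaj] add [ohm,icnv,opsoy] -> 14 lines: kcec gmg nhanb zrs qmta klseq ohm icnv opsoy owohu ggj msxg yctx xslmy
Final line count: 14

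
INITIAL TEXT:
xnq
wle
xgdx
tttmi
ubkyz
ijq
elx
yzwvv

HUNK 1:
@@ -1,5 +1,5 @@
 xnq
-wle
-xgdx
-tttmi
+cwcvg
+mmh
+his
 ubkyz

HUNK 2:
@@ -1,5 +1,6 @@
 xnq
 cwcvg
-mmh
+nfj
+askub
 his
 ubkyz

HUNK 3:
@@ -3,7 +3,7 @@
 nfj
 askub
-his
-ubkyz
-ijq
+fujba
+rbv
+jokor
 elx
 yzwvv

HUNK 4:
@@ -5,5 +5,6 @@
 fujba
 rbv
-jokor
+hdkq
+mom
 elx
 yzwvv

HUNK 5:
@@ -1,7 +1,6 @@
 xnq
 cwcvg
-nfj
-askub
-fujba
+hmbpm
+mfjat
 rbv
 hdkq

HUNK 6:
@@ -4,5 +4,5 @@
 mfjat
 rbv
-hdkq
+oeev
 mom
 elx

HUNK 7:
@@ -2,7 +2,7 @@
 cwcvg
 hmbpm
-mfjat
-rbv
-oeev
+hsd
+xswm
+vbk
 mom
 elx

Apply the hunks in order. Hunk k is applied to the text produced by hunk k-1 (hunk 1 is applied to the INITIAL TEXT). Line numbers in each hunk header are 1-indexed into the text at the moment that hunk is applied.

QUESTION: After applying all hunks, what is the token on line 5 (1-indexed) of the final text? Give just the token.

Answer: xswm

Derivation:
Hunk 1: at line 1 remove [wle,xgdx,tttmi] add [cwcvg,mmh,his] -> 8 lines: xnq cwcvg mmh his ubkyz ijq elx yzwvv
Hunk 2: at line 1 remove [mmh] add [nfj,askub] -> 9 lines: xnq cwcvg nfj askub his ubkyz ijq elx yzwvv
Hunk 3: at line 3 remove [his,ubkyz,ijq] add [fujba,rbv,jokor] -> 9 lines: xnq cwcvg nfj askub fujba rbv jokor elx yzwvv
Hunk 4: at line 5 remove [jokor] add [hdkq,mom] -> 10 lines: xnq cwcvg nfj askub fujba rbv hdkq mom elx yzwvv
Hunk 5: at line 1 remove [nfj,askub,fujba] add [hmbpm,mfjat] -> 9 lines: xnq cwcvg hmbpm mfjat rbv hdkq mom elx yzwvv
Hunk 6: at line 4 remove [hdkq] add [oeev] -> 9 lines: xnq cwcvg hmbpm mfjat rbv oeev mom elx yzwvv
Hunk 7: at line 2 remove [mfjat,rbv,oeev] add [hsd,xswm,vbk] -> 9 lines: xnq cwcvg hmbpm hsd xswm vbk mom elx yzwvv
Final line 5: xswm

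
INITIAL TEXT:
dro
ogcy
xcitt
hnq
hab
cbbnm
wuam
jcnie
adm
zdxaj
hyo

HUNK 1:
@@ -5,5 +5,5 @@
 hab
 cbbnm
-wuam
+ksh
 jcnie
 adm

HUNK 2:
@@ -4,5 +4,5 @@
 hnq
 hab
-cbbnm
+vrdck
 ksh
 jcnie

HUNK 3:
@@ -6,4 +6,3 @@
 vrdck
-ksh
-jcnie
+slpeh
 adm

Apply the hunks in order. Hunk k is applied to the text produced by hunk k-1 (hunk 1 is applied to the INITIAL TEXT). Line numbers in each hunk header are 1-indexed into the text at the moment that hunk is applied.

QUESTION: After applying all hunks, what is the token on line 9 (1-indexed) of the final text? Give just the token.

Answer: zdxaj

Derivation:
Hunk 1: at line 5 remove [wuam] add [ksh] -> 11 lines: dro ogcy xcitt hnq hab cbbnm ksh jcnie adm zdxaj hyo
Hunk 2: at line 4 remove [cbbnm] add [vrdck] -> 11 lines: dro ogcy xcitt hnq hab vrdck ksh jcnie adm zdxaj hyo
Hunk 3: at line 6 remove [ksh,jcnie] add [slpeh] -> 10 lines: dro ogcy xcitt hnq hab vrdck slpeh adm zdxaj hyo
Final line 9: zdxaj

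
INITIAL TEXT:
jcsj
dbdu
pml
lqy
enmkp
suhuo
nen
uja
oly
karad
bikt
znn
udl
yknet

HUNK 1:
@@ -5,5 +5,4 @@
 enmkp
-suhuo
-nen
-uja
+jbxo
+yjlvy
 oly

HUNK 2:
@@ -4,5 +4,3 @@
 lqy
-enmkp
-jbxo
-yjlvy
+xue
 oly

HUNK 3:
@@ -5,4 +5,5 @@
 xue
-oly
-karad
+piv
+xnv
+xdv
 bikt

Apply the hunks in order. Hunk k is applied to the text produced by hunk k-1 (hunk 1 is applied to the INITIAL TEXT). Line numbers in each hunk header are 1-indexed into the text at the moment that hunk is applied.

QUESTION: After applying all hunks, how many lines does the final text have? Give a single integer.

Answer: 12

Derivation:
Hunk 1: at line 5 remove [suhuo,nen,uja] add [jbxo,yjlvy] -> 13 lines: jcsj dbdu pml lqy enmkp jbxo yjlvy oly karad bikt znn udl yknet
Hunk 2: at line 4 remove [enmkp,jbxo,yjlvy] add [xue] -> 11 lines: jcsj dbdu pml lqy xue oly karad bikt znn udl yknet
Hunk 3: at line 5 remove [oly,karad] add [piv,xnv,xdv] -> 12 lines: jcsj dbdu pml lqy xue piv xnv xdv bikt znn udl yknet
Final line count: 12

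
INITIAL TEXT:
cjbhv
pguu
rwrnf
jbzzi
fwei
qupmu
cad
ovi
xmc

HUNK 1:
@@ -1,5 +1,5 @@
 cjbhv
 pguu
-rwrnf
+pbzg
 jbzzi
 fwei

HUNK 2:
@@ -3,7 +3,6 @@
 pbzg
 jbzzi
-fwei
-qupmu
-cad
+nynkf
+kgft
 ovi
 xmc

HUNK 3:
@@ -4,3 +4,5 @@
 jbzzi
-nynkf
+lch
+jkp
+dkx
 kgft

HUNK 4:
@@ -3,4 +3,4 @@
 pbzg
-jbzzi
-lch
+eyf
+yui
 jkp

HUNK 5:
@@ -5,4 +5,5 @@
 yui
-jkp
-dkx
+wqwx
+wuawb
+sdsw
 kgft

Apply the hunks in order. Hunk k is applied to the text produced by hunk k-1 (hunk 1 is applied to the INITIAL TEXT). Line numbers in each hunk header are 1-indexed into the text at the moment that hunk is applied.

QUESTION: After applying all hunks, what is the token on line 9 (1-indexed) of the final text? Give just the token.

Answer: kgft

Derivation:
Hunk 1: at line 1 remove [rwrnf] add [pbzg] -> 9 lines: cjbhv pguu pbzg jbzzi fwei qupmu cad ovi xmc
Hunk 2: at line 3 remove [fwei,qupmu,cad] add [nynkf,kgft] -> 8 lines: cjbhv pguu pbzg jbzzi nynkf kgft ovi xmc
Hunk 3: at line 4 remove [nynkf] add [lch,jkp,dkx] -> 10 lines: cjbhv pguu pbzg jbzzi lch jkp dkx kgft ovi xmc
Hunk 4: at line 3 remove [jbzzi,lch] add [eyf,yui] -> 10 lines: cjbhv pguu pbzg eyf yui jkp dkx kgft ovi xmc
Hunk 5: at line 5 remove [jkp,dkx] add [wqwx,wuawb,sdsw] -> 11 lines: cjbhv pguu pbzg eyf yui wqwx wuawb sdsw kgft ovi xmc
Final line 9: kgft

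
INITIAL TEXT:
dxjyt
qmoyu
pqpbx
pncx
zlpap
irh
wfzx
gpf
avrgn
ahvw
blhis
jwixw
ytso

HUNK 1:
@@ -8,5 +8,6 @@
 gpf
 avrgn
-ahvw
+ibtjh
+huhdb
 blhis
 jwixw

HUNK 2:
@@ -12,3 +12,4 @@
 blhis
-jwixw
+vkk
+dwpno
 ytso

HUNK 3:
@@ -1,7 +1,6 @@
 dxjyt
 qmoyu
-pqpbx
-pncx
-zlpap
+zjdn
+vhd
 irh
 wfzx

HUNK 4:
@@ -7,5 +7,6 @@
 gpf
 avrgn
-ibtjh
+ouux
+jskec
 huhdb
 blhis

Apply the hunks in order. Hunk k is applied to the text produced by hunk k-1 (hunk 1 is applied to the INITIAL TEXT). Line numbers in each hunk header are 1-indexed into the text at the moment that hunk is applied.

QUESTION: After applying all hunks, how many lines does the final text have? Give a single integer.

Answer: 15

Derivation:
Hunk 1: at line 8 remove [ahvw] add [ibtjh,huhdb] -> 14 lines: dxjyt qmoyu pqpbx pncx zlpap irh wfzx gpf avrgn ibtjh huhdb blhis jwixw ytso
Hunk 2: at line 12 remove [jwixw] add [vkk,dwpno] -> 15 lines: dxjyt qmoyu pqpbx pncx zlpap irh wfzx gpf avrgn ibtjh huhdb blhis vkk dwpno ytso
Hunk 3: at line 1 remove [pqpbx,pncx,zlpap] add [zjdn,vhd] -> 14 lines: dxjyt qmoyu zjdn vhd irh wfzx gpf avrgn ibtjh huhdb blhis vkk dwpno ytso
Hunk 4: at line 7 remove [ibtjh] add [ouux,jskec] -> 15 lines: dxjyt qmoyu zjdn vhd irh wfzx gpf avrgn ouux jskec huhdb blhis vkk dwpno ytso
Final line count: 15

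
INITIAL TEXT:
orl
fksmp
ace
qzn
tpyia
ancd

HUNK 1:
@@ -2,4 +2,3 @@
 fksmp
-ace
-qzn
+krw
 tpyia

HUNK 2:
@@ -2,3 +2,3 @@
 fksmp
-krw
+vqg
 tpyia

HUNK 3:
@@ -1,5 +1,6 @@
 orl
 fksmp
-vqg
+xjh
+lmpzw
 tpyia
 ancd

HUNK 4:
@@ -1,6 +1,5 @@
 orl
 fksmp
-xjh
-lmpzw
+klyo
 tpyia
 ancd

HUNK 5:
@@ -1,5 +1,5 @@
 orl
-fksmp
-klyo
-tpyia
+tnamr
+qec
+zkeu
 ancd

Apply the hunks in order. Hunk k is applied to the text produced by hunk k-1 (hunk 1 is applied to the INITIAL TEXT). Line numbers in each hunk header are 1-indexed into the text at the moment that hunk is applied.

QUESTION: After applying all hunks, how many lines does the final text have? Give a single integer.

Hunk 1: at line 2 remove [ace,qzn] add [krw] -> 5 lines: orl fksmp krw tpyia ancd
Hunk 2: at line 2 remove [krw] add [vqg] -> 5 lines: orl fksmp vqg tpyia ancd
Hunk 3: at line 1 remove [vqg] add [xjh,lmpzw] -> 6 lines: orl fksmp xjh lmpzw tpyia ancd
Hunk 4: at line 1 remove [xjh,lmpzw] add [klyo] -> 5 lines: orl fksmp klyo tpyia ancd
Hunk 5: at line 1 remove [fksmp,klyo,tpyia] add [tnamr,qec,zkeu] -> 5 lines: orl tnamr qec zkeu ancd
Final line count: 5

Answer: 5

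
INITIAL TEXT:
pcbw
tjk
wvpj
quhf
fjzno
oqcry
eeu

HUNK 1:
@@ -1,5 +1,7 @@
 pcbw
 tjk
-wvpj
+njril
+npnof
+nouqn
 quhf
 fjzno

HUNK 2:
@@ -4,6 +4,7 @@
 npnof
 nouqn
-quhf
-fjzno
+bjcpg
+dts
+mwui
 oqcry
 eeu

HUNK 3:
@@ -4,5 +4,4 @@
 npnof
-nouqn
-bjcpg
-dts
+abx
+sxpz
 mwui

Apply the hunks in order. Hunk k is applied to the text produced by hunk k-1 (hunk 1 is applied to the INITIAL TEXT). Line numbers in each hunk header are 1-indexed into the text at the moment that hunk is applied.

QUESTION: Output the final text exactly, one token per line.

Hunk 1: at line 1 remove [wvpj] add [njril,npnof,nouqn] -> 9 lines: pcbw tjk njril npnof nouqn quhf fjzno oqcry eeu
Hunk 2: at line 4 remove [quhf,fjzno] add [bjcpg,dts,mwui] -> 10 lines: pcbw tjk njril npnof nouqn bjcpg dts mwui oqcry eeu
Hunk 3: at line 4 remove [nouqn,bjcpg,dts] add [abx,sxpz] -> 9 lines: pcbw tjk njril npnof abx sxpz mwui oqcry eeu

Answer: pcbw
tjk
njril
npnof
abx
sxpz
mwui
oqcry
eeu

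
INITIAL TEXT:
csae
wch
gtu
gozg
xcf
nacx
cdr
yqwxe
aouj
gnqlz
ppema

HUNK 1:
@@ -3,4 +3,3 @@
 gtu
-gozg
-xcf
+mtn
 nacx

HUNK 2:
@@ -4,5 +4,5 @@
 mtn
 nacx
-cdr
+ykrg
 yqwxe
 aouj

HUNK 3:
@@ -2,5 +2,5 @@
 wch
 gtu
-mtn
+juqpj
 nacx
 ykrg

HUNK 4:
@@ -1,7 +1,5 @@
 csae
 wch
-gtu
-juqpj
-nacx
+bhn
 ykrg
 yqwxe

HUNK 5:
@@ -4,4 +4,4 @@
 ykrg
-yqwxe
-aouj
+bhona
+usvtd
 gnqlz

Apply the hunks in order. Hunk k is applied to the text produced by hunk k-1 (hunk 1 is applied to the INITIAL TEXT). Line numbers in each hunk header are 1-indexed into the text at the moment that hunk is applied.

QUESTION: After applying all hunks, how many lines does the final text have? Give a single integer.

Answer: 8

Derivation:
Hunk 1: at line 3 remove [gozg,xcf] add [mtn] -> 10 lines: csae wch gtu mtn nacx cdr yqwxe aouj gnqlz ppema
Hunk 2: at line 4 remove [cdr] add [ykrg] -> 10 lines: csae wch gtu mtn nacx ykrg yqwxe aouj gnqlz ppema
Hunk 3: at line 2 remove [mtn] add [juqpj] -> 10 lines: csae wch gtu juqpj nacx ykrg yqwxe aouj gnqlz ppema
Hunk 4: at line 1 remove [gtu,juqpj,nacx] add [bhn] -> 8 lines: csae wch bhn ykrg yqwxe aouj gnqlz ppema
Hunk 5: at line 4 remove [yqwxe,aouj] add [bhona,usvtd] -> 8 lines: csae wch bhn ykrg bhona usvtd gnqlz ppema
Final line count: 8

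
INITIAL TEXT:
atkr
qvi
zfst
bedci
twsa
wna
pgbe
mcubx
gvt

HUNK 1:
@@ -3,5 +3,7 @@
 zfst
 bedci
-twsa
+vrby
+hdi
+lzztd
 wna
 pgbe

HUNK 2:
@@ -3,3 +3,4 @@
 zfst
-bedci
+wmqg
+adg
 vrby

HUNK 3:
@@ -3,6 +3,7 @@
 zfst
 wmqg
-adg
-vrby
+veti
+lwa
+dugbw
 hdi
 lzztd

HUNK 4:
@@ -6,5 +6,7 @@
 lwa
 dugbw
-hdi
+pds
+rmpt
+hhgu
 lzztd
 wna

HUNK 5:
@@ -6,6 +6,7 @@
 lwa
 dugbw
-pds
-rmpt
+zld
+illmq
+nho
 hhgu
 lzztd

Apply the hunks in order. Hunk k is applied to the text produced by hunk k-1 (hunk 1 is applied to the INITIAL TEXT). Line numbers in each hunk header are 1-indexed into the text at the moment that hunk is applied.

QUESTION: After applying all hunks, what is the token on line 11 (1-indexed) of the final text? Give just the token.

Answer: hhgu

Derivation:
Hunk 1: at line 3 remove [twsa] add [vrby,hdi,lzztd] -> 11 lines: atkr qvi zfst bedci vrby hdi lzztd wna pgbe mcubx gvt
Hunk 2: at line 3 remove [bedci] add [wmqg,adg] -> 12 lines: atkr qvi zfst wmqg adg vrby hdi lzztd wna pgbe mcubx gvt
Hunk 3: at line 3 remove [adg,vrby] add [veti,lwa,dugbw] -> 13 lines: atkr qvi zfst wmqg veti lwa dugbw hdi lzztd wna pgbe mcubx gvt
Hunk 4: at line 6 remove [hdi] add [pds,rmpt,hhgu] -> 15 lines: atkr qvi zfst wmqg veti lwa dugbw pds rmpt hhgu lzztd wna pgbe mcubx gvt
Hunk 5: at line 6 remove [pds,rmpt] add [zld,illmq,nho] -> 16 lines: atkr qvi zfst wmqg veti lwa dugbw zld illmq nho hhgu lzztd wna pgbe mcubx gvt
Final line 11: hhgu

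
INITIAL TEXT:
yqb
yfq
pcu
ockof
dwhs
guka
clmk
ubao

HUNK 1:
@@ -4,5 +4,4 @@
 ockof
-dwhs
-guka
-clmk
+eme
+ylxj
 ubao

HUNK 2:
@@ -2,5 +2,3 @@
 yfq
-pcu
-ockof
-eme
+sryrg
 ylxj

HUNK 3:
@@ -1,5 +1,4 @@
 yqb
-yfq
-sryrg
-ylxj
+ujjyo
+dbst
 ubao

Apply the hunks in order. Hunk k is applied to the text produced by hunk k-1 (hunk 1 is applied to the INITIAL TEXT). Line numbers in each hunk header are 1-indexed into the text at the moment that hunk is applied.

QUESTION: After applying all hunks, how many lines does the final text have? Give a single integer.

Answer: 4

Derivation:
Hunk 1: at line 4 remove [dwhs,guka,clmk] add [eme,ylxj] -> 7 lines: yqb yfq pcu ockof eme ylxj ubao
Hunk 2: at line 2 remove [pcu,ockof,eme] add [sryrg] -> 5 lines: yqb yfq sryrg ylxj ubao
Hunk 3: at line 1 remove [yfq,sryrg,ylxj] add [ujjyo,dbst] -> 4 lines: yqb ujjyo dbst ubao
Final line count: 4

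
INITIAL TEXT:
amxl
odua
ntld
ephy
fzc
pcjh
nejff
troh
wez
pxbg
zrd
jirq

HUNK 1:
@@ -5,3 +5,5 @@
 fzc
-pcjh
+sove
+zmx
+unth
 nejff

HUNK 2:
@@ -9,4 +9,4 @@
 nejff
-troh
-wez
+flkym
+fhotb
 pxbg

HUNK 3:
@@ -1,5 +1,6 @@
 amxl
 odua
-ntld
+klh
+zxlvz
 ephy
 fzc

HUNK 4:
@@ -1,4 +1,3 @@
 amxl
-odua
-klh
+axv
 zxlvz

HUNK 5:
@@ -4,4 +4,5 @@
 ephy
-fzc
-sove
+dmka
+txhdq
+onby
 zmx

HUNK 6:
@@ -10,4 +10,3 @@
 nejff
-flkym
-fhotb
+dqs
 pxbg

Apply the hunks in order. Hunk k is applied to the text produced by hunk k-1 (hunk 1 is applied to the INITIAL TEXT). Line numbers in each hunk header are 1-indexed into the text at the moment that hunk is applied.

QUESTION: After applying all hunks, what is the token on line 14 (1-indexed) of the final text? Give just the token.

Hunk 1: at line 5 remove [pcjh] add [sove,zmx,unth] -> 14 lines: amxl odua ntld ephy fzc sove zmx unth nejff troh wez pxbg zrd jirq
Hunk 2: at line 9 remove [troh,wez] add [flkym,fhotb] -> 14 lines: amxl odua ntld ephy fzc sove zmx unth nejff flkym fhotb pxbg zrd jirq
Hunk 3: at line 1 remove [ntld] add [klh,zxlvz] -> 15 lines: amxl odua klh zxlvz ephy fzc sove zmx unth nejff flkym fhotb pxbg zrd jirq
Hunk 4: at line 1 remove [odua,klh] add [axv] -> 14 lines: amxl axv zxlvz ephy fzc sove zmx unth nejff flkym fhotb pxbg zrd jirq
Hunk 5: at line 4 remove [fzc,sove] add [dmka,txhdq,onby] -> 15 lines: amxl axv zxlvz ephy dmka txhdq onby zmx unth nejff flkym fhotb pxbg zrd jirq
Hunk 6: at line 10 remove [flkym,fhotb] add [dqs] -> 14 lines: amxl axv zxlvz ephy dmka txhdq onby zmx unth nejff dqs pxbg zrd jirq
Final line 14: jirq

Answer: jirq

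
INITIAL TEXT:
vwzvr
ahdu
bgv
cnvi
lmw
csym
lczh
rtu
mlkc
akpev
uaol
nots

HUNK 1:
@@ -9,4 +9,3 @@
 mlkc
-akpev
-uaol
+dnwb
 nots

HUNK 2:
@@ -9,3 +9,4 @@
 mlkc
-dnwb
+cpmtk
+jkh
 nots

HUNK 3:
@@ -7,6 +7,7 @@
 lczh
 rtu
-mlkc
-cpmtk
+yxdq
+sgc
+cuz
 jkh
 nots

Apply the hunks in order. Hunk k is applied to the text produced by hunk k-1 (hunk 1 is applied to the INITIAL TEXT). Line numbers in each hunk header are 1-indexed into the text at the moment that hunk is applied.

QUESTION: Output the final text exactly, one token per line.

Hunk 1: at line 9 remove [akpev,uaol] add [dnwb] -> 11 lines: vwzvr ahdu bgv cnvi lmw csym lczh rtu mlkc dnwb nots
Hunk 2: at line 9 remove [dnwb] add [cpmtk,jkh] -> 12 lines: vwzvr ahdu bgv cnvi lmw csym lczh rtu mlkc cpmtk jkh nots
Hunk 3: at line 7 remove [mlkc,cpmtk] add [yxdq,sgc,cuz] -> 13 lines: vwzvr ahdu bgv cnvi lmw csym lczh rtu yxdq sgc cuz jkh nots

Answer: vwzvr
ahdu
bgv
cnvi
lmw
csym
lczh
rtu
yxdq
sgc
cuz
jkh
nots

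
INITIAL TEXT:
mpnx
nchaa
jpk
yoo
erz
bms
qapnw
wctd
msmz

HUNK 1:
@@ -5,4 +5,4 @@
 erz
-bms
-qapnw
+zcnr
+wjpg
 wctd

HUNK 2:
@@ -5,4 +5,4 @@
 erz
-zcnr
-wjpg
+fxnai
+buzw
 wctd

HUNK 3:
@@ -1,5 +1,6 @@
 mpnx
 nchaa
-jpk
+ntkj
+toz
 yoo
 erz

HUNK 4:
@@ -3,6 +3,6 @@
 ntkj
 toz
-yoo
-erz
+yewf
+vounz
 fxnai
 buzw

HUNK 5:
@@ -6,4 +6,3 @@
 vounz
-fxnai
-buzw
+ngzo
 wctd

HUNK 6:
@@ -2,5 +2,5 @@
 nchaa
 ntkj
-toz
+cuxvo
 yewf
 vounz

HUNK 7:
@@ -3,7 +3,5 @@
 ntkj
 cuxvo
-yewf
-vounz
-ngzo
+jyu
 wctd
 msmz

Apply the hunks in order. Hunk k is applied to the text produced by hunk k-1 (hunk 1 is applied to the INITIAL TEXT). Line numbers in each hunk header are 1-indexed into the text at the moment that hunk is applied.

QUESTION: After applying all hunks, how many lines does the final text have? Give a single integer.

Hunk 1: at line 5 remove [bms,qapnw] add [zcnr,wjpg] -> 9 lines: mpnx nchaa jpk yoo erz zcnr wjpg wctd msmz
Hunk 2: at line 5 remove [zcnr,wjpg] add [fxnai,buzw] -> 9 lines: mpnx nchaa jpk yoo erz fxnai buzw wctd msmz
Hunk 3: at line 1 remove [jpk] add [ntkj,toz] -> 10 lines: mpnx nchaa ntkj toz yoo erz fxnai buzw wctd msmz
Hunk 4: at line 3 remove [yoo,erz] add [yewf,vounz] -> 10 lines: mpnx nchaa ntkj toz yewf vounz fxnai buzw wctd msmz
Hunk 5: at line 6 remove [fxnai,buzw] add [ngzo] -> 9 lines: mpnx nchaa ntkj toz yewf vounz ngzo wctd msmz
Hunk 6: at line 2 remove [toz] add [cuxvo] -> 9 lines: mpnx nchaa ntkj cuxvo yewf vounz ngzo wctd msmz
Hunk 7: at line 3 remove [yewf,vounz,ngzo] add [jyu] -> 7 lines: mpnx nchaa ntkj cuxvo jyu wctd msmz
Final line count: 7

Answer: 7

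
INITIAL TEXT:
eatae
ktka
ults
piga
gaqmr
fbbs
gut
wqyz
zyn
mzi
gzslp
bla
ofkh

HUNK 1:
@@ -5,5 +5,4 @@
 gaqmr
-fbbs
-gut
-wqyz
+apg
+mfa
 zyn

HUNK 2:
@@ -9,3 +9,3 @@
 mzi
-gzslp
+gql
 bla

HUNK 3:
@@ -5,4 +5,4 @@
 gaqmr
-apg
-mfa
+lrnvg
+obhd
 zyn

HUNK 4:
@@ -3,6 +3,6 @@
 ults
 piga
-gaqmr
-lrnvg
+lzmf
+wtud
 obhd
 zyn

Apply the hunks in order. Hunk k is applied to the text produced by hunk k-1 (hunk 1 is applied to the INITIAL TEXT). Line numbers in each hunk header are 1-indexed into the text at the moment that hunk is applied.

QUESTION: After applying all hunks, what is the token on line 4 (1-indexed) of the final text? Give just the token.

Answer: piga

Derivation:
Hunk 1: at line 5 remove [fbbs,gut,wqyz] add [apg,mfa] -> 12 lines: eatae ktka ults piga gaqmr apg mfa zyn mzi gzslp bla ofkh
Hunk 2: at line 9 remove [gzslp] add [gql] -> 12 lines: eatae ktka ults piga gaqmr apg mfa zyn mzi gql bla ofkh
Hunk 3: at line 5 remove [apg,mfa] add [lrnvg,obhd] -> 12 lines: eatae ktka ults piga gaqmr lrnvg obhd zyn mzi gql bla ofkh
Hunk 4: at line 3 remove [gaqmr,lrnvg] add [lzmf,wtud] -> 12 lines: eatae ktka ults piga lzmf wtud obhd zyn mzi gql bla ofkh
Final line 4: piga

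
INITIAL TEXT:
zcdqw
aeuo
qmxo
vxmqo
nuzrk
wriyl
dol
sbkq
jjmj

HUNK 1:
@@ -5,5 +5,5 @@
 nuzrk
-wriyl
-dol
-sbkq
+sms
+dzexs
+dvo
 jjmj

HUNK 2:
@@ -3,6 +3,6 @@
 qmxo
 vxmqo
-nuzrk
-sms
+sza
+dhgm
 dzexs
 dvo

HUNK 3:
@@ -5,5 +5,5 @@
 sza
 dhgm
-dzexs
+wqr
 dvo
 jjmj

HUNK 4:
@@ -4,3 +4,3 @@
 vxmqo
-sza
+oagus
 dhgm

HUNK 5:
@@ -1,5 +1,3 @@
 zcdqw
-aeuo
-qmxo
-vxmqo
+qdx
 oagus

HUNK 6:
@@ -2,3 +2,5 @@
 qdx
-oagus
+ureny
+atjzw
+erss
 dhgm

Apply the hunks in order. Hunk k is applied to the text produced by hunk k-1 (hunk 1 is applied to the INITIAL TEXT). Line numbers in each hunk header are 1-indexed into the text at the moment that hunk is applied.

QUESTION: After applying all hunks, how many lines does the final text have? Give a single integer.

Answer: 9

Derivation:
Hunk 1: at line 5 remove [wriyl,dol,sbkq] add [sms,dzexs,dvo] -> 9 lines: zcdqw aeuo qmxo vxmqo nuzrk sms dzexs dvo jjmj
Hunk 2: at line 3 remove [nuzrk,sms] add [sza,dhgm] -> 9 lines: zcdqw aeuo qmxo vxmqo sza dhgm dzexs dvo jjmj
Hunk 3: at line 5 remove [dzexs] add [wqr] -> 9 lines: zcdqw aeuo qmxo vxmqo sza dhgm wqr dvo jjmj
Hunk 4: at line 4 remove [sza] add [oagus] -> 9 lines: zcdqw aeuo qmxo vxmqo oagus dhgm wqr dvo jjmj
Hunk 5: at line 1 remove [aeuo,qmxo,vxmqo] add [qdx] -> 7 lines: zcdqw qdx oagus dhgm wqr dvo jjmj
Hunk 6: at line 2 remove [oagus] add [ureny,atjzw,erss] -> 9 lines: zcdqw qdx ureny atjzw erss dhgm wqr dvo jjmj
Final line count: 9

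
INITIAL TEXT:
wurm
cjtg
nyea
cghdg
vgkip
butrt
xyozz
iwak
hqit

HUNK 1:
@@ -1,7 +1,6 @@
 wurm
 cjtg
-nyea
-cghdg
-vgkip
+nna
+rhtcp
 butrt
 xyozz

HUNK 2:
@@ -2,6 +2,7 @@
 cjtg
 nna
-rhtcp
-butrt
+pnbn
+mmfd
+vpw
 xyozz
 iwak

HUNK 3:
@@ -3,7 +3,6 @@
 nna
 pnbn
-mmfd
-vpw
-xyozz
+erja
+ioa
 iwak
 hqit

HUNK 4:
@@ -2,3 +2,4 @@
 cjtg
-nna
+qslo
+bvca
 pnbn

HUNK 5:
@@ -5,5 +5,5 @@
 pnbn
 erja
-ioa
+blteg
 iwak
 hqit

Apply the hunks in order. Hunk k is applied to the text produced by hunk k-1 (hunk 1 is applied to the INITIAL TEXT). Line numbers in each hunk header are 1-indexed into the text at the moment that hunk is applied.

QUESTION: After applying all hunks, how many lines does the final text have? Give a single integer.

Answer: 9

Derivation:
Hunk 1: at line 1 remove [nyea,cghdg,vgkip] add [nna,rhtcp] -> 8 lines: wurm cjtg nna rhtcp butrt xyozz iwak hqit
Hunk 2: at line 2 remove [rhtcp,butrt] add [pnbn,mmfd,vpw] -> 9 lines: wurm cjtg nna pnbn mmfd vpw xyozz iwak hqit
Hunk 3: at line 3 remove [mmfd,vpw,xyozz] add [erja,ioa] -> 8 lines: wurm cjtg nna pnbn erja ioa iwak hqit
Hunk 4: at line 2 remove [nna] add [qslo,bvca] -> 9 lines: wurm cjtg qslo bvca pnbn erja ioa iwak hqit
Hunk 5: at line 5 remove [ioa] add [blteg] -> 9 lines: wurm cjtg qslo bvca pnbn erja blteg iwak hqit
Final line count: 9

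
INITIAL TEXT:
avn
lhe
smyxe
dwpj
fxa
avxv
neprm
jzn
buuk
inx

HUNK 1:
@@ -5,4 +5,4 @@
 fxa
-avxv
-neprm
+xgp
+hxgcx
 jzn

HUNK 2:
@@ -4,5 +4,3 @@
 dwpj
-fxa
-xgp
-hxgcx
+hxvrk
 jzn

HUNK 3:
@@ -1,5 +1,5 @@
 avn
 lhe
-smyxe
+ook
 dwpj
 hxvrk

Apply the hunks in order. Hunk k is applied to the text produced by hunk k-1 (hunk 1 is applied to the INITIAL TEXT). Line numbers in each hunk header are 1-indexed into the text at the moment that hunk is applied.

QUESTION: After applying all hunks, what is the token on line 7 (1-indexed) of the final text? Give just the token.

Answer: buuk

Derivation:
Hunk 1: at line 5 remove [avxv,neprm] add [xgp,hxgcx] -> 10 lines: avn lhe smyxe dwpj fxa xgp hxgcx jzn buuk inx
Hunk 2: at line 4 remove [fxa,xgp,hxgcx] add [hxvrk] -> 8 lines: avn lhe smyxe dwpj hxvrk jzn buuk inx
Hunk 3: at line 1 remove [smyxe] add [ook] -> 8 lines: avn lhe ook dwpj hxvrk jzn buuk inx
Final line 7: buuk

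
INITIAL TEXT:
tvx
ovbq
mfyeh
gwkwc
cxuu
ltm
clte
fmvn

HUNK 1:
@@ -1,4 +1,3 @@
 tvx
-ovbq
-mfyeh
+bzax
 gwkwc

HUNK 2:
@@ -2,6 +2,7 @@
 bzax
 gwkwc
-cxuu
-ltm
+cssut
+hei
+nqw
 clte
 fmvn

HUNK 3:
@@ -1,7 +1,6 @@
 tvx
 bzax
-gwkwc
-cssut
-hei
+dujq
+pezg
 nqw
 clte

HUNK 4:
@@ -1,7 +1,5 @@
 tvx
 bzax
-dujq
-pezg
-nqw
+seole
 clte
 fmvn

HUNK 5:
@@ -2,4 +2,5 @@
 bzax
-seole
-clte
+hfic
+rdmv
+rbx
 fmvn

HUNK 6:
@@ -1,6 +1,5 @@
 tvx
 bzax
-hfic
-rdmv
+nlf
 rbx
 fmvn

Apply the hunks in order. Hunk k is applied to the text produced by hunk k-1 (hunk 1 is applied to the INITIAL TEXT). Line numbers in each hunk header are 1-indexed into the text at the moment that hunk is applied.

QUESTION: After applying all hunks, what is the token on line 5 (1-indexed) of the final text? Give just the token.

Hunk 1: at line 1 remove [ovbq,mfyeh] add [bzax] -> 7 lines: tvx bzax gwkwc cxuu ltm clte fmvn
Hunk 2: at line 2 remove [cxuu,ltm] add [cssut,hei,nqw] -> 8 lines: tvx bzax gwkwc cssut hei nqw clte fmvn
Hunk 3: at line 1 remove [gwkwc,cssut,hei] add [dujq,pezg] -> 7 lines: tvx bzax dujq pezg nqw clte fmvn
Hunk 4: at line 1 remove [dujq,pezg,nqw] add [seole] -> 5 lines: tvx bzax seole clte fmvn
Hunk 5: at line 2 remove [seole,clte] add [hfic,rdmv,rbx] -> 6 lines: tvx bzax hfic rdmv rbx fmvn
Hunk 6: at line 1 remove [hfic,rdmv] add [nlf] -> 5 lines: tvx bzax nlf rbx fmvn
Final line 5: fmvn

Answer: fmvn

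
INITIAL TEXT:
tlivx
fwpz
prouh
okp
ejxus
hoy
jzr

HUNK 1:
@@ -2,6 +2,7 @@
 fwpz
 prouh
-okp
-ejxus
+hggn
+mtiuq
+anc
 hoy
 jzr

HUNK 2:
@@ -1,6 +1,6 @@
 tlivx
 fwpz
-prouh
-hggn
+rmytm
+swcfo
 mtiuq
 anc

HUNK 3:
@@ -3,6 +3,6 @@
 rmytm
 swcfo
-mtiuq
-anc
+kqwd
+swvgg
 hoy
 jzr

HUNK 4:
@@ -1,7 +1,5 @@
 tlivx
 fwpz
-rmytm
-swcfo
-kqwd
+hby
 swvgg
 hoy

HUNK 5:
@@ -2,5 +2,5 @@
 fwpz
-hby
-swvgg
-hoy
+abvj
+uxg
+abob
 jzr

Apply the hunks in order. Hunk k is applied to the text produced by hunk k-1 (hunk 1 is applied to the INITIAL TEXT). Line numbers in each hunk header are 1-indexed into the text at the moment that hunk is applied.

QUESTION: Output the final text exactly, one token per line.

Answer: tlivx
fwpz
abvj
uxg
abob
jzr

Derivation:
Hunk 1: at line 2 remove [okp,ejxus] add [hggn,mtiuq,anc] -> 8 lines: tlivx fwpz prouh hggn mtiuq anc hoy jzr
Hunk 2: at line 1 remove [prouh,hggn] add [rmytm,swcfo] -> 8 lines: tlivx fwpz rmytm swcfo mtiuq anc hoy jzr
Hunk 3: at line 3 remove [mtiuq,anc] add [kqwd,swvgg] -> 8 lines: tlivx fwpz rmytm swcfo kqwd swvgg hoy jzr
Hunk 4: at line 1 remove [rmytm,swcfo,kqwd] add [hby] -> 6 lines: tlivx fwpz hby swvgg hoy jzr
Hunk 5: at line 2 remove [hby,swvgg,hoy] add [abvj,uxg,abob] -> 6 lines: tlivx fwpz abvj uxg abob jzr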